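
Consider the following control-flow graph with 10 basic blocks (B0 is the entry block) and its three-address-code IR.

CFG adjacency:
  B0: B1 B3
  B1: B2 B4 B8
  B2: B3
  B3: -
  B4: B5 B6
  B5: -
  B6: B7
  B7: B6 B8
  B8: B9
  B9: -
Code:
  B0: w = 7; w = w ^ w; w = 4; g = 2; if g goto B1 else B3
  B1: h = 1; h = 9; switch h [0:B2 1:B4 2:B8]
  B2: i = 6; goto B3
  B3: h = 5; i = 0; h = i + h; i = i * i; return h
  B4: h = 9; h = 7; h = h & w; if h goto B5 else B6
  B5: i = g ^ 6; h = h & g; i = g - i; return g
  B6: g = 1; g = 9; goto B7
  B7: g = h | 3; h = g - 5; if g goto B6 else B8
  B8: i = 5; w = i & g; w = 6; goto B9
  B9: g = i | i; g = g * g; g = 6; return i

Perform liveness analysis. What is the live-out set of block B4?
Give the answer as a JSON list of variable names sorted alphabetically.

Answer: ["g", "h"]

Derivation:
Block summaries:
  B0: def={g,w} ue=∅
  B1: def={h} ue=∅
  B2: def={i} ue=∅
  B3: def={h,i} ue=∅
  B4: def={h} ue={w}
  B5: def={h,i} ue={g,h}
  B6: def={g} ue=∅
  B7: def={g,h} ue={h}
  B8: def={i,w} ue={g}
  B9: def={g} ue={i}

Backward fixpoint:
  live B0: ∅→{g,w}
  live B1: {g,w}→{g,w}
  live B2: ∅→∅
  live B3: ∅→∅
  live B4: {g,w}→{g,h}
  live B5: {g,h}→∅
  live B6: {h}→{h}
  live B7: {h}→{g,h}
  live B8: {g}→{i}
  live B9: {i}→∅

live-out(B4) = ["g", "h"]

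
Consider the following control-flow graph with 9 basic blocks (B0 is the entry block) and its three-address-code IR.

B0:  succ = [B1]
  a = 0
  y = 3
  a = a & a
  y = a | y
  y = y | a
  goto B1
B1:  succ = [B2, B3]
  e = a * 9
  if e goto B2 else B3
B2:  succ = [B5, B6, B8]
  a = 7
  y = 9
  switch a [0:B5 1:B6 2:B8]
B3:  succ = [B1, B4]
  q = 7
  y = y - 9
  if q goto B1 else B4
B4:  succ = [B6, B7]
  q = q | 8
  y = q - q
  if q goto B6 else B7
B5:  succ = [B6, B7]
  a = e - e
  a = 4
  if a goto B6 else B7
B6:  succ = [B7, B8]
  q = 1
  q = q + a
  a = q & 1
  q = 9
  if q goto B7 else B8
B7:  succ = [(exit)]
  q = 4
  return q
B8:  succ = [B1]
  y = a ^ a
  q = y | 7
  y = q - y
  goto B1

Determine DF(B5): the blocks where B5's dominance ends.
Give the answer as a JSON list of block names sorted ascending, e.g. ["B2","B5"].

Answer: ["B6", "B7"]

Analysis:
idom tree: B1←B0 B2←B1 B3←B1 B4←B3 B5←B2 B6←B1 B7←B1 B8←B1
Join-block Dom:
  B1: preds {B0,B3,B8}: {B0} ∩ {B0,B1,B3} ∩ {B0,B1,B8} = {B0}; idom=B0
  B6: preds {B2,B4,B5}: {B0,B1,B2} ∩ {B0,B1,B3,B4} ∩ {B0,B1,B2,B5} = {B0,B1}; idom=B1
  B7: preds {B4,B5,B6}: {B0,B1,B3,B4} ∩ {B0,B1,B2,B5} ∩ {B0,B1,B6} = {B0,B1}; idom=B1
  B8: preds {B2,B6}: {B0,B1,B2} ∩ {B0,B1,B6} = {B0,B1}; idom=B1

DF walk-up:
  B1←B0: walk · to B0
  B1←B3: walk B3→B1 to B0
  B1←B8: walk B8→B1 to B0
  B6←B2: walk B2 to B1
  B6←B4: walk B4→B3 to B1
  B6←B5: walk B5→B2 to B1
  B7←B4: walk B4→B3 to B1
  B7←B5: walk B5→B2 to B1
  B7←B6: walk B6 to B1
  B8←B2: walk B2 to B1
  B8←B6: walk B6 to B1
  B0: DF=∅
  B1: DF={B1}
  B2: DF={B6,B7,B8}
  B3: DF={B1,B6,B7}
  B4: DF={B6,B7}
  B5: DF={B6,B7}
  B6: DF={B7,B8}
  B7: DF=∅
  B8: DF={B1}

DF(B5) = ["B6", "B7"]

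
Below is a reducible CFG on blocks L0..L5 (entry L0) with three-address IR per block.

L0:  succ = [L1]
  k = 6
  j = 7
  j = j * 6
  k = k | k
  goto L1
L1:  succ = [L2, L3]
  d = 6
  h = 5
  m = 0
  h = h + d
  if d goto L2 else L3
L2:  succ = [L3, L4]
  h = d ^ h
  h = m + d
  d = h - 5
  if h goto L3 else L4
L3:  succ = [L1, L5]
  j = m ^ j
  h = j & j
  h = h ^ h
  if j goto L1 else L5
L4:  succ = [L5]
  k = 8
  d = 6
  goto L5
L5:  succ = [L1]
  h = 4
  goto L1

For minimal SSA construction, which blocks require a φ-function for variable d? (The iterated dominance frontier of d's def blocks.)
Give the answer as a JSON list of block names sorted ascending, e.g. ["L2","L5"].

idom tree: L1←L0 L2←L1 L3←L1 L4←L2 L5←L1
Join-block Dom:
  L1: preds {L0,L3,L5}: {L0} ∩ {L0,L1,L3} ∩ {L0,L1,L5} = {L0}; idom=L0
  L3: preds {L1,L2}: {L0,L1} ∩ {L0,L1,L2} = {L0,L1}; idom=L1
  L5: preds {L3,L4}: {L0,L1,L3} ∩ {L0,L1,L2,L4} = {L0,L1}; idom=L1

DF derivation:
  join L1 pred L0: · stop@L0
  join L1 pred L3: L3→L1 stop@L0
  join L1 pred L5: L5→L1 stop@L0
  join L3 pred L1: · stop@L1
  join L3 pred L2: L2 stop@L1
  join L5 pred L3: L3 stop@L1
  join L5 pred L4: L4→L2 stop@L1
  L0 → ∅
  L1 → {L1}
  L2 → {L3,L5}
  L3 → {L1,L5}
  L4 → {L5}
  L5 → {L1}

φ for d: defs {L1,L2,L4}
  DF⁺ = {L1,L3,L5}

Answer: ["L1", "L3", "L5"]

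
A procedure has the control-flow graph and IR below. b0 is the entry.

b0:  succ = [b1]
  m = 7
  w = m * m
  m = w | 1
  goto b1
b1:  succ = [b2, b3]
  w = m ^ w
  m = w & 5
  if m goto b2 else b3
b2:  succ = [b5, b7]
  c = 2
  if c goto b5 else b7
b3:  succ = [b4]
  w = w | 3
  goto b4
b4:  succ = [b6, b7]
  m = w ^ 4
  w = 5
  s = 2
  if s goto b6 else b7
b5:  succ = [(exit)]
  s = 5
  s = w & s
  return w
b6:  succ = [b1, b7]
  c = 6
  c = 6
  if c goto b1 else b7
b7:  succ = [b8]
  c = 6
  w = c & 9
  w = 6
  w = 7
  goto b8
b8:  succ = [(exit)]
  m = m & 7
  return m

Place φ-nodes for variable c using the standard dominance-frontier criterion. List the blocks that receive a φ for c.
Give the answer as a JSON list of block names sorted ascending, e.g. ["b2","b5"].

idom tree: b1←b0 b2←b1 b3←b1 b4←b3 b5←b2 b6←b4 b7←b1 b8←b7
Dom∩ at merges:
  b1: preds {b0,b6}: {b0} ∩ {b0,b1,b3,b4,b6} = {b0}; idom=b0
  b7: preds {b2,b4,b6}: {b0,b1,b2} ∩ {b0,b1,b3,b4} ∩ {b0,b1,b3,b4,b6} = {b0,b1}; idom=b1

DF derivation:
  b1←b0: walk · to b0
  b1←b6: walk b6→b4→b3→b1 to b0
  b7←b2: walk b2 to b1
  b7←b4: walk b4→b3 to b1
  b7←b6: walk b6→b4→b3 to b1
  b0: DF=∅
  b1: DF={b1}
  b2: DF={b7}
  b3: DF={b1,b7}
  b4: DF={b1,b7}
  b5: DF=∅
  b6: DF={b1,b7}
  b7: DF=∅
  b8: DF=∅

φ for c: defs {b2,b6,b7}
  DF⁺ = {b1,b7}

Answer: ["b1", "b7"]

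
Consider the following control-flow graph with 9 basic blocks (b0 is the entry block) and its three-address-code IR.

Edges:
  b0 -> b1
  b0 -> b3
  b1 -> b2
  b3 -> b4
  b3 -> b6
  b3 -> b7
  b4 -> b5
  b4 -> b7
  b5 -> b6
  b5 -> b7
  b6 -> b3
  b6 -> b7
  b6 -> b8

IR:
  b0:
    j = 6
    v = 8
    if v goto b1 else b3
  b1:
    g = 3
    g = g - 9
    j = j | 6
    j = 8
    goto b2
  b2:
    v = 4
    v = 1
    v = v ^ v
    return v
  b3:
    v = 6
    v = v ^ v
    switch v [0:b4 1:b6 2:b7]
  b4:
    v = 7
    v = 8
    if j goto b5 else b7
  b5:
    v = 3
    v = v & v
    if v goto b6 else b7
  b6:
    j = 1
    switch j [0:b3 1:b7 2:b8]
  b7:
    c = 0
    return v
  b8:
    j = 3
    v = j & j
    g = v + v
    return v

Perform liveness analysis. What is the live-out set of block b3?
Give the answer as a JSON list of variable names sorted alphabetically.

Block summaries:
  b0: def={j,v} ue=∅
  b1: def={g,j} ue={j}
  b2: def={v} ue=∅
  b3: def={v} ue=∅
  b4: def={v} ue={j}
  b5: def={v} ue=∅
  b6: def={j} ue=∅
  b7: def={c} ue={v}
  b8: def={g,j,v} ue=∅

Live sets:
  b0 li=∅ lo={j}
  b1 li={j} lo=∅
  b2 li=∅ lo=∅
  b3 li={j} lo={j,v}
  b4 li={j} lo={v}
  b5 li=∅ lo={v}
  b6 li={v} lo={j,v}
  b7 li={v} lo=∅
  b8 li=∅ lo=∅

live-out(b3) = ["j", "v"]

Answer: ["j", "v"]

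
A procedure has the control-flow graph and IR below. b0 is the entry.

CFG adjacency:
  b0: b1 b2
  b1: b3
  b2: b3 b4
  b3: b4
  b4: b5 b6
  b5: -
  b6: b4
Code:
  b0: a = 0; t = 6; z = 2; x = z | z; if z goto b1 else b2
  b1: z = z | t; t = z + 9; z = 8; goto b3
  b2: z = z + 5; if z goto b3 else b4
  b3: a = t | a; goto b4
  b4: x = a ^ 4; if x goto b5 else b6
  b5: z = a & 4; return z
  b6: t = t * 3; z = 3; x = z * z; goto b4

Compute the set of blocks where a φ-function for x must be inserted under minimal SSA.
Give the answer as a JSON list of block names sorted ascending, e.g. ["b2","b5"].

Answer: ["b4"]

Derivation:
idom tree: b1←b0 b2←b0 b3←b0 b4←b0 b5←b4 b6←b4
Dom∩ at merges:
  b3: preds {b1,b2}: {b0,b1} ∩ {b0,b2} = {b0}; idom=b0
  b4: preds {b2,b3,b6}: {b0,b2} ∩ {b0,b3} ∩ {b0,b4,b6} = {b0}; idom=b0

DF derivation:
  join b3 pred b1: b1 stop@b0
  join b3 pred b2: b2 stop@b0
  join b4 pred b2: b2 stop@b0
  join b4 pred b3: b3 stop@b0
  join b4 pred b6: b6→b4 stop@b0
  b0 → ∅
  b1 → {b3}
  b2 → {b3,b4}
  b3 → {b4}
  b4 → {b4}
  b5 → ∅
  b6 → {b4}

φ for x: defs {b0,b4,b6}
  DF⁺ = {b4}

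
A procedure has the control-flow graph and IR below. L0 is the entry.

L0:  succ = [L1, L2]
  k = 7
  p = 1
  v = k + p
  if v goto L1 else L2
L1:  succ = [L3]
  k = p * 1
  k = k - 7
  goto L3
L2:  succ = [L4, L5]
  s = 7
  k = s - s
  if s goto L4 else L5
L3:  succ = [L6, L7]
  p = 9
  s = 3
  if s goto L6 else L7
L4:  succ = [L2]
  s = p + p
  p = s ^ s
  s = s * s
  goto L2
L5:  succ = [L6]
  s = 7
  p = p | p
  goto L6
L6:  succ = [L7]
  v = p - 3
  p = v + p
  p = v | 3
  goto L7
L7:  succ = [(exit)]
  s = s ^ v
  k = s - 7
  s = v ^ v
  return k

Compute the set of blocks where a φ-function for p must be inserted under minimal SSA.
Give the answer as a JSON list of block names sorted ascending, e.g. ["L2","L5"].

Answer: ["L2", "L6", "L7"]

Working:
idom tree: L1←L0 L2←L0 L3←L1 L4←L2 L5←L2 L6←L0 L7←L0
Dom∩ at merges:
  L2: preds {L0,L4}: {L0} ∩ {L0,L2,L4} = {L0}; idom=L0
  L6: preds {L3,L5}: {L0,L1,L3} ∩ {L0,L2,L5} = {L0}; idom=L0
  L7: preds {L3,L6}: {L0,L1,L3} ∩ {L0,L6} = {L0}; idom=L0

Frontier:
  join L2 pred L0: · stop@L0
  join L2 pred L4: L4→L2 stop@L0
  join L6 pred L3: L3→L1 stop@L0
  join L6 pred L5: L5→L2 stop@L0
  join L7 pred L3: L3→L1 stop@L0
  join L7 pred L6: L6 stop@L0
  L0: DF=∅
  L1: DF={L6,L7}
  L2: DF={L2,L6}
  L3: DF={L6,L7}
  L4: DF={L2}
  L5: DF={L6}
  L6: DF={L7}
  L7: DF=∅

φ for p: defs {L0,L3,L4,L5,L6}
  DF⁺ = {L2,L6,L7}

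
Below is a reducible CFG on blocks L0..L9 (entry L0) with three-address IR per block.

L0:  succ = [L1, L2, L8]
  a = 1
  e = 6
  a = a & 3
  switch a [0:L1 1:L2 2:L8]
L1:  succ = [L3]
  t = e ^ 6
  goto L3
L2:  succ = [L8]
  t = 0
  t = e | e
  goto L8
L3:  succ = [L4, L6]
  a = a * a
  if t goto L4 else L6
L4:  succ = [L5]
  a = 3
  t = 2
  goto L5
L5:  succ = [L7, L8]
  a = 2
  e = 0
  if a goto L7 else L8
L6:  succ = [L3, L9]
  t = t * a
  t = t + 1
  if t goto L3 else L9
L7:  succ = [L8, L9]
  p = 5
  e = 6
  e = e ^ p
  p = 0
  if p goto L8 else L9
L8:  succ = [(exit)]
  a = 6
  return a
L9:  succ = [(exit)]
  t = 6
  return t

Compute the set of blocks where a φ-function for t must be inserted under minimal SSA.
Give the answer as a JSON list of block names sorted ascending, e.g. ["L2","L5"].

Answer: ["L3", "L8", "L9"]

Analysis:
idom tree: L1←L0 L2←L0 L3←L1 L4←L3 L5←L4 L6←L3 L7←L5 L8←L0 L9←L3
Dom at joins:
  L3: preds {L1,L6}: {L0,L1} ∩ {L0,L1,L3,L6} = {L0,L1}; idom=L1
  L8: preds {L0,L2,L5,L7}: {L0} ∩ {L0,L2} ∩ {L0,L1,L3,L4,L5} ∩ {L0,L1,L3,L4,L5,L7} = {L0}; idom=L0
  L9: preds {L6,L7}: {L0,L1,L3,L6} ∩ {L0,L1,L3,L4,L5,L7} = {L0,L1,L3}; idom=L3

DF derivation:
  join L3 pred L1: · stop@L1
  join L3 pred L6: L6→L3 stop@L1
  join L8 pred L0: · stop@L0
  join L8 pred L2: L2 stop@L0
  join L8 pred L5: L5→L4→L3→L1 stop@L0
  join L8 pred L7: L7→L5→L4→L3→L1 stop@L0
  join L9 pred L6: L6 stop@L3
  join L9 pred L7: L7→L5→L4 stop@L3
  DF(L0)=∅
  DF(L1)={L8}
  DF(L2)={L8}
  DF(L3)={L3,L8}
  DF(L4)={L8,L9}
  DF(L5)={L8,L9}
  DF(L6)={L3,L9}
  DF(L7)={L8,L9}
  DF(L8)=∅
  DF(L9)=∅

φ for t: defs {L1,L2,L4,L6,L9}
  DF⁺ = {L3,L8,L9}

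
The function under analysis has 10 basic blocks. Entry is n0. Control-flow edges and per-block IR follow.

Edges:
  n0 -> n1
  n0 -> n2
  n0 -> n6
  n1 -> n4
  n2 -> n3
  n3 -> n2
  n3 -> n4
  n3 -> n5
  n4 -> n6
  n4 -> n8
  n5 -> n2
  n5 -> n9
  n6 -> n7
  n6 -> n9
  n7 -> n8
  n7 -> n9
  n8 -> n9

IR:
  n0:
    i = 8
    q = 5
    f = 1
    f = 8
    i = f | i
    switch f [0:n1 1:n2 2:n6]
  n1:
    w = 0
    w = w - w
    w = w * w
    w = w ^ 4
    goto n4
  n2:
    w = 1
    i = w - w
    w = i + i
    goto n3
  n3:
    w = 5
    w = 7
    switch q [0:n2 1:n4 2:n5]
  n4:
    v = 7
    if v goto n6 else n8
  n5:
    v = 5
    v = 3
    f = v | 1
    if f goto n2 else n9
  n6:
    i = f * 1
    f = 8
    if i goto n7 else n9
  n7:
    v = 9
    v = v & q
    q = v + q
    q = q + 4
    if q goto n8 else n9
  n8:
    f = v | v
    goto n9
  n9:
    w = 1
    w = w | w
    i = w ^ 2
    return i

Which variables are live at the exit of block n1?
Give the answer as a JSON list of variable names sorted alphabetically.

Block summaries:
  n0: def={f,i,q} ue=∅
  n1: def={w} ue=∅
  n2: def={i,w} ue=∅
  n3: def={w} ue={q}
  n4: def={v} ue=∅
  n5: def={f,v} ue=∅
  n6: def={f,i} ue={f}
  n7: def={q,v} ue={q}
  n8: def={f} ue={v}
  n9: def={i,w} ue=∅

Live sets:
  n0: in=∅ out={f,q}
  n1: in={f,q} out={f,q}
  n2: in={f,q} out={f,q}
  n3: in={f,q} out={f,q}
  n4: in={f,q} out={f,q,v}
  n5: in={q} out={f,q}
  n6: in={f,q} out={q}
  n7: in={q} out={v}
  n8: in={v} out=∅
  n9: in=∅ out=∅

live-out(n1) = ["f", "q"]

Answer: ["f", "q"]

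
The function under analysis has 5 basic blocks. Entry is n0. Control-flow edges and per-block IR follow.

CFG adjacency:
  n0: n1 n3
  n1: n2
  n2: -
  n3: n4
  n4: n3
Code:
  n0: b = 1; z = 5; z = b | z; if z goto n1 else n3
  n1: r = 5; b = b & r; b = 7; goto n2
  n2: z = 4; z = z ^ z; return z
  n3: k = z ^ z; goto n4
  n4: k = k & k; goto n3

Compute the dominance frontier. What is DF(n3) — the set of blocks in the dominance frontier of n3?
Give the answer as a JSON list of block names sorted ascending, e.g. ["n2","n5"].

idom tree: n1←n0 n2←n1 n3←n0 n4←n3
Dom∩ at merges:
  n3: preds {n0,n4}: {n0} ∩ {n0,n3,n4} = {n0}; idom=n0

Frontier:
  join n3 pred n0: · stop@n0
  join n3 pred n4: n4→n3 stop@n0
  n0 → ∅
  n1 → ∅
  n2 → ∅
  n3 → {n3}
  n4 → {n3}

DF(n3) = ["n3"]

Answer: ["n3"]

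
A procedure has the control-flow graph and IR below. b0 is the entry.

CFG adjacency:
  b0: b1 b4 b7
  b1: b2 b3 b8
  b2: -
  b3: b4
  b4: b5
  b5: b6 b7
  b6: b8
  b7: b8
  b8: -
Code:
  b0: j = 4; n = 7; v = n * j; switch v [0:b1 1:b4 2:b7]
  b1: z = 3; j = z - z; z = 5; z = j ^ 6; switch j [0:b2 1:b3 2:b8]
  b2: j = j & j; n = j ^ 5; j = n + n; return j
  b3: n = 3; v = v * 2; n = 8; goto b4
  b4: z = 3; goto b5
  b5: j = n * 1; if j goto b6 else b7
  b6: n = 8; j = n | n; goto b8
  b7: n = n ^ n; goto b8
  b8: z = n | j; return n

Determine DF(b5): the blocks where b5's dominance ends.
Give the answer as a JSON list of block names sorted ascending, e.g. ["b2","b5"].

idom tree: b1←b0 b2←b1 b3←b1 b4←b0 b5←b4 b6←b5 b7←b0 b8←b0
Dom∩ at merges:
  b4: preds {b0,b3}: {b0} ∩ {b0,b1,b3} = {b0}; idom=b0
  b7: preds {b0,b5}: {b0} ∩ {b0,b4,b5} = {b0}; idom=b0
  b8: preds {b1,b6,b7}: {b0,b1} ∩ {b0,b4,b5,b6} ∩ {b0,b7} = {b0}; idom=b0

Frontier:
  join b4 pred b0: · stop@b0
  join b4 pred b3: b3→b1 stop@b0
  join b7 pred b0: · stop@b0
  join b7 pred b5: b5→b4 stop@b0
  join b8 pred b1: b1 stop@b0
  join b8 pred b6: b6→b5→b4 stop@b0
  join b8 pred b7: b7 stop@b0
  b0 → ∅
  b1 → {b4,b8}
  b2 → ∅
  b3 → {b4}
  b4 → {b7,b8}
  b5 → {b7,b8}
  b6 → {b8}
  b7 → {b8}
  b8 → ∅

DF(b5) = ["b7", "b8"]

Answer: ["b7", "b8"]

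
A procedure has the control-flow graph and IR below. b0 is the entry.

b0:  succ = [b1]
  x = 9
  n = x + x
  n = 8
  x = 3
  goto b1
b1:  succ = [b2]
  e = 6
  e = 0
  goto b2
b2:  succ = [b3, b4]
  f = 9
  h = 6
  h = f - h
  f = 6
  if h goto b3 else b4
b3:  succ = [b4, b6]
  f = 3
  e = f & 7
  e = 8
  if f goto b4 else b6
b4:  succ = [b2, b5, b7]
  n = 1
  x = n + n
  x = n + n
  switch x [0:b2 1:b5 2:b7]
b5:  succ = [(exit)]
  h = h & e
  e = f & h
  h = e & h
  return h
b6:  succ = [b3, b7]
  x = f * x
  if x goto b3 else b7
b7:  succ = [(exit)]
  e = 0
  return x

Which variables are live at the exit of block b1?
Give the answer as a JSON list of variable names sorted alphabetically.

Block summaries:
  b0: {n,x} / ∅
  b1: {e} / ∅
  b2: {f,h} / ∅
  b3: {e,f} / ∅
  b4: {n,x} / ∅
  b5: {e,h} / {e,f,h}
  b6: {x} / {f,x}
  b7: {e} / {x}

Liveness:
  b0 li=∅ lo={x}
  b1 li={x} lo={e,x}
  b2 li={e,x} lo={e,f,h,x}
  b3 li={h,x} lo={e,f,h,x}
  b4 li={e,f,h} lo={e,f,h,x}
  b5 li={e,f,h} lo=∅
  b6 li={f,h,x} lo={h,x}
  b7 li={x} lo=∅

live-out(b1) = ["e", "x"]

Answer: ["e", "x"]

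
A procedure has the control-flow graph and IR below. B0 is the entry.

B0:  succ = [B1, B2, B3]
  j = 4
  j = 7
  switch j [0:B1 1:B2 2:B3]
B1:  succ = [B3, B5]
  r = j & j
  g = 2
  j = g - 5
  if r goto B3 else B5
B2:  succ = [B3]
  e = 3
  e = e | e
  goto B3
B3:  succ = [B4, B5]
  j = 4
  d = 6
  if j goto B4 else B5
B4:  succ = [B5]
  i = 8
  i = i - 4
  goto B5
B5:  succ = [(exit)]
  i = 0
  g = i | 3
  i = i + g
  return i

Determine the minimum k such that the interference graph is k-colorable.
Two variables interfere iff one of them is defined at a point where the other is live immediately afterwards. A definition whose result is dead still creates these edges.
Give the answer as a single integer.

def/use:
  B0: {j} / ∅
  B1: {g,j,r} / {j}
  B2: {e} / ∅
  B3: {d,j} / ∅
  B4: {i} / ∅
  B5: {g,i} / ∅

Liveness:
  B0 li=∅ lo={j}
  B1 li={j} lo=∅
  B2 li=∅ lo=∅
  B3 li=∅ lo=∅
  B4 li=∅ lo=∅
  B5 li=∅ lo=∅

Conflict graph:
  d — {j}
  e — ∅
  g — {i,r}
  i — {g}
  j — {d,r}
  r — {g,j}

Colouring:
  lower bound: {d,j} mutually conflict ⇒ χ ≥ 2
  assign d→r1 e→r0 g→r0 i→r1 j→r0 r→r1 — no edge inside a register ⇒ χ ≤ 2
  χ = 2

Answer: 2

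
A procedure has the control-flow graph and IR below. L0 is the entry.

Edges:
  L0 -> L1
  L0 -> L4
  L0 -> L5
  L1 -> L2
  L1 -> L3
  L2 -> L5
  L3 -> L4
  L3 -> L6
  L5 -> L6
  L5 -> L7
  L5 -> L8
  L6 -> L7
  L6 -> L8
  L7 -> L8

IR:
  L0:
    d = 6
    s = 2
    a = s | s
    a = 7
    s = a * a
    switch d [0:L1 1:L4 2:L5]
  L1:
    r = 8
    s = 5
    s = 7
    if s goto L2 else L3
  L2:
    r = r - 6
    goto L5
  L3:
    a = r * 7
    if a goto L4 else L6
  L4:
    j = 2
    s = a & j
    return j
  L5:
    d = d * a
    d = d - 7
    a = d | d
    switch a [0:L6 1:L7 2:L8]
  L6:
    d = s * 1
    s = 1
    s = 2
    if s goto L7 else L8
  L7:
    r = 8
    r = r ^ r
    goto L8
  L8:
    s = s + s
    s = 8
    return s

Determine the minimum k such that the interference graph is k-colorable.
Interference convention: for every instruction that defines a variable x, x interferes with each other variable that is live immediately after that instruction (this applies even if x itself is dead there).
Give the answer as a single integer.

Per-block:
  L0: {a,d,s} / ∅
  L1: {r,s} / ∅
  L2: {r} / {r}
  L3: {a} / {r}
  L4: {j,s} / {a}
  L5: {a,d} / {a,d}
  L6: {d,s} / {s}
  L7: {r} / ∅
  L8: {s} / {s}

Backward fixpoint:
  L0 li=∅ lo={a,d,s}
  L1 li={a,d} lo={a,d,r,s}
  L2 li={a,d,r,s} lo={a,d,s}
  L3 li={r,s} lo={a,s}
  L4 li={a} lo=∅
  L5 li={a,d,s} lo={s}
  L6 li={s} lo={s}
  L7 li={s} lo={s}
  L8 li={s} lo=∅

Interfere edges:
  a↔{d,j,r,s}
  d↔{a,r,s}
  j↔{a,s}
  r↔{a,d,s}
  s↔{a,d,j,r}

Colouring:
  lower bound: {a,d,r,s} mutually conflict ⇒ χ ≥ 4
  4-colouring: c0={a}  c1={s}  c2={d,j}  c3={r}
  χ = 4

Answer: 4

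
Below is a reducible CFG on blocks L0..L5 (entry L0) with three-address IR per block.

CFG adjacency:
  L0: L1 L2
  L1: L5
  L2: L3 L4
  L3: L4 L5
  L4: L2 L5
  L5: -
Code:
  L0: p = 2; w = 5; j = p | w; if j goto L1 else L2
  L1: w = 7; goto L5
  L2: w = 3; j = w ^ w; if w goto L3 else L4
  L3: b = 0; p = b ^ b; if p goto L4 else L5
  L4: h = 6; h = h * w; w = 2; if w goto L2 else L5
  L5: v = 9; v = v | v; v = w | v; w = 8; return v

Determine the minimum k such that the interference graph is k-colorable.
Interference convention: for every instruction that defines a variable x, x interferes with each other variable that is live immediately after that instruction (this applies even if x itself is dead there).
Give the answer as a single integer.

Block summaries:
  L0 def {j,p,w} use ∅
  L1 def {w} use ∅
  L2 def {j,w} use ∅
  L3 def {b,p} use ∅
  L4 def {h,w} use {w}
  L5 def {v,w} use {w}

Backward fixpoint:
  live L0: ∅→∅
  live L1: ∅→{w}
  live L2: ∅→{w}
  live L3: {w}→{w}
  live L4: {w}→{w}
  live L5: {w}→∅

Conflict graph:
  b — {w}
  h — {w}
  j — {w}
  p — {w}
  v — {w}
  w — {b,h,j,p,v}

Colouring:
  lower bound: {b,w} mutually conflict ⇒ χ ≥ 2
  2-colouring: c0={w}  c1={b,h,j,p,v}
  χ = 2

Answer: 2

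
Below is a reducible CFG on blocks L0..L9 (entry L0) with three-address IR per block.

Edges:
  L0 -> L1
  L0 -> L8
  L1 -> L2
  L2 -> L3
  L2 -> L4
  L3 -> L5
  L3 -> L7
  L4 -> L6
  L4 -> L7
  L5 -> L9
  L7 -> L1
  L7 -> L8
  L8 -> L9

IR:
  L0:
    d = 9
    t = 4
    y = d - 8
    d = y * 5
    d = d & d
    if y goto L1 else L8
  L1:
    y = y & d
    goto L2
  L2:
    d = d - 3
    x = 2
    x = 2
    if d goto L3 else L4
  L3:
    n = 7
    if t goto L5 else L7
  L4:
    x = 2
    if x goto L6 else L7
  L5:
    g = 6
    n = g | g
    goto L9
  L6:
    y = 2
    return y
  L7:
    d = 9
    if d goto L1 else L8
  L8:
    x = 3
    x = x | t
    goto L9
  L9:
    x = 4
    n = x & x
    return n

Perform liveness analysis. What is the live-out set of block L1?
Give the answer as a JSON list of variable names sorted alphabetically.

Answer: ["d", "t", "y"]

Working:
Per-block:
  L0: {d,t,y} / ∅
  L1: {y} / {d,y}
  L2: {d,x} / {d}
  L3: {n} / {t}
  L4: {x} / ∅
  L5: {g,n} / ∅
  L6: {y} / ∅
  L7: {d} / ∅
  L8: {x} / {t}
  L9: {n,x} / ∅

Backward fixpoint:
  live L0: ∅→{d,t,y}
  live L1: {d,t,y}→{d,t,y}
  live L2: {d,t,y}→{t,y}
  live L3: {t,y}→{t,y}
  live L4: {t,y}→{t,y}
  live L5: ∅→∅
  live L6: ∅→∅
  live L7: {t,y}→{d,t,y}
  live L8: {t}→∅
  live L9: ∅→∅

live-out(L1) = ["d", "t", "y"]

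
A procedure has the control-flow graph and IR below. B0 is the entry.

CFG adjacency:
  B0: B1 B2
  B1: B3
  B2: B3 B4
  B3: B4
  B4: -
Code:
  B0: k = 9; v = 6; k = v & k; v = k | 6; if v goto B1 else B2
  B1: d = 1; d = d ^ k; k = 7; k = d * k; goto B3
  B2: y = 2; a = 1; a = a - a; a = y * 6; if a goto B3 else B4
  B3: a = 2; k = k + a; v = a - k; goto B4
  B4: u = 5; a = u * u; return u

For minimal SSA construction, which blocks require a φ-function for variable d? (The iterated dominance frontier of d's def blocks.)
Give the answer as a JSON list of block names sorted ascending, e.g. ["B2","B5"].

Answer: ["B3", "B4"]

Analysis:
idom tree: B1←B0 B2←B0 B3←B0 B4←B0
Dom at joins:
  B3: preds {B1,B2}: {B0,B1} ∩ {B0,B2} = {B0}; idom=B0
  B4: preds {B2,B3}: {B0,B2} ∩ {B0,B3} = {B0}; idom=B0

DF walk-up:
  join B3 pred B1: B1 stop@B0
  join B3 pred B2: B2 stop@B0
  join B4 pred B2: B2 stop@B0
  join B4 pred B3: B3 stop@B0
  B0: DF=∅
  B1: DF={B3}
  B2: DF={B3,B4}
  B3: DF={B4}
  B4: DF=∅

φ for d: defs {B1}
  DF⁺ = {B3,B4}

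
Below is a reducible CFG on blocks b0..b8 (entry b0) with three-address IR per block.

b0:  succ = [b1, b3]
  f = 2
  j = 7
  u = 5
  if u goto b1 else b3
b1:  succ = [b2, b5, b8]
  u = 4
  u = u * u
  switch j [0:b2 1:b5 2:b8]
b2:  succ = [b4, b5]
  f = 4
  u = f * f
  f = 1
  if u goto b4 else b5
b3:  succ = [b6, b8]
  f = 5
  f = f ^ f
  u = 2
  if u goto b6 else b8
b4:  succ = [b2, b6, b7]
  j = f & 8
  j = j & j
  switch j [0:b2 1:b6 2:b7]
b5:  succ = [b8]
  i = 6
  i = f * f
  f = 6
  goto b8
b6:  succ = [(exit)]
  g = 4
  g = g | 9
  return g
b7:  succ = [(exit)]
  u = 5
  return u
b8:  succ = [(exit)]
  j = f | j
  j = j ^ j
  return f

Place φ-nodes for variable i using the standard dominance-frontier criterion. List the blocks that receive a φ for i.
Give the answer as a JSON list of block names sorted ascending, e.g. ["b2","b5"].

idom tree: b1←b0 b2←b1 b3←b0 b4←b2 b5←b1 b6←b0 b7←b4 b8←b0
Dom at joins:
  b2: preds {b1,b4}: {b0,b1} ∩ {b0,b1,b2,b4} = {b0,b1}; idom=b1
  b5: preds {b1,b2}: {b0,b1} ∩ {b0,b1,b2} = {b0,b1}; idom=b1
  b6: preds {b3,b4}: {b0,b3} ∩ {b0,b1,b2,b4} = {b0}; idom=b0
  b8: preds {b1,b3,b5}: {b0,b1} ∩ {b0,b3} ∩ {b0,b1,b5} = {b0}; idom=b0

DF derivation:
  join b2 pred b1: · stop@b1
  join b2 pred b4: b4→b2 stop@b1
  join b5 pred b1: · stop@b1
  join b5 pred b2: b2 stop@b1
  join b6 pred b3: b3 stop@b0
  join b6 pred b4: b4→b2→b1 stop@b0
  join b8 pred b1: b1 stop@b0
  join b8 pred b3: b3 stop@b0
  join b8 pred b5: b5→b1 stop@b0
  b0 → ∅
  b1 → {b6,b8}
  b2 → {b2,b5,b6}
  b3 → {b6,b8}
  b4 → {b2,b6}
  b5 → {b8}
  b6 → ∅
  b7 → ∅
  b8 → ∅

φ for i: defs {b5}
  DF⁺ = {b8}

Answer: ["b8"]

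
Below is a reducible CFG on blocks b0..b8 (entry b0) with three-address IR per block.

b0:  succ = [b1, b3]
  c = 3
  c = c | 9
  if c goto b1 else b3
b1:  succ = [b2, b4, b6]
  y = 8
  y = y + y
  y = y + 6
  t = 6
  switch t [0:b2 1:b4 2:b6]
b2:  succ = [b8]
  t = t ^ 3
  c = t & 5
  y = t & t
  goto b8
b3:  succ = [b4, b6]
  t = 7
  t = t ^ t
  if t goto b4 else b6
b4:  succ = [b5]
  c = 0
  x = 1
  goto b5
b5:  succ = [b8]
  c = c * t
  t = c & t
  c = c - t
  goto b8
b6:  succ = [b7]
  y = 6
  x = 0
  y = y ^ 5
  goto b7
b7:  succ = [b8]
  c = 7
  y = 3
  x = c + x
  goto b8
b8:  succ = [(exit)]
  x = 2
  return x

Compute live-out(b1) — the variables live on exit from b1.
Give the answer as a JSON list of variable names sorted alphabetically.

Answer: ["t"]

Analysis:
def/use:
  b0 def {c} use ∅
  b1 def {t,y} use ∅
  b2 def {c,t,y} use {t}
  b3 def {t} use ∅
  b4 def {c,x} use ∅
  b5 def {c,t} use {c,t}
  b6 def {x,y} use ∅
  b7 def {c,x,y} use {x}
  b8 def {x} use ∅

Liveness:
  live b0: ∅→∅
  live b1: ∅→{t}
  live b2: {t}→∅
  live b3: ∅→{t}
  live b4: {t}→{c,t}
  live b5: {c,t}→∅
  live b6: ∅→{x}
  live b7: {x}→∅
  live b8: ∅→∅

live-out(b1) = ["t"]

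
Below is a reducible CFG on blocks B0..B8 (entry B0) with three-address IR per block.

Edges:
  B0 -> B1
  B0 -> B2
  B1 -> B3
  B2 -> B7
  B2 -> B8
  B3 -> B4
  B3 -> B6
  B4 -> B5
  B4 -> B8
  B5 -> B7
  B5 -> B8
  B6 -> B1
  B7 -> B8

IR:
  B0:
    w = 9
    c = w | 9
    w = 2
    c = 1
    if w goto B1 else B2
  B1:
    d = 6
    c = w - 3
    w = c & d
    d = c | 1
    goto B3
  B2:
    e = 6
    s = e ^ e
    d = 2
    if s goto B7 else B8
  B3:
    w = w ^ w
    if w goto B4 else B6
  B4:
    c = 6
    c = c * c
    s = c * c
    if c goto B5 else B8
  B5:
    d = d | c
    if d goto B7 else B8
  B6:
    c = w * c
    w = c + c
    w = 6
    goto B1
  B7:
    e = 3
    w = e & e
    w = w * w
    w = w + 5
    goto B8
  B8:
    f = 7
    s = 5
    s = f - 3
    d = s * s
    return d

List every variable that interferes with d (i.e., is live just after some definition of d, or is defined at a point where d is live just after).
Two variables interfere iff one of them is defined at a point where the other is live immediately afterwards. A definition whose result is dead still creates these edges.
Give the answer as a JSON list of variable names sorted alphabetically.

Answer: ["c", "s", "w"]

Derivation:
Block summaries:
  B0: def={c,w} ue=∅
  B1: def={c,d,w} ue={w}
  B2: def={d,e,s} ue=∅
  B3: def={w} ue={w}
  B4: def={c,s} ue=∅
  B5: def={d} ue={c,d}
  B6: def={c,w} ue={c,w}
  B7: def={e,w} ue=∅
  B8: def={d,f,s} ue=∅

Live sets:
  B0 li=∅ lo={w}
  B1 li={w} lo={c,d,w}
  B2 li=∅ lo=∅
  B3 li={c,d,w} lo={c,d,w}
  B4 li={d} lo={c,d}
  B5 li={c,d} lo=∅
  B6 li={c,w} lo={w}
  B7 li=∅ lo=∅
  B8 li=∅ lo=∅

Interfere edges:
  c: {d,s,w}
  d: {c,s,w}
  e: ∅
  f: {s}
  s: {c,d,f}
  w: {c,d}

N(d) = ["c", "s", "w"]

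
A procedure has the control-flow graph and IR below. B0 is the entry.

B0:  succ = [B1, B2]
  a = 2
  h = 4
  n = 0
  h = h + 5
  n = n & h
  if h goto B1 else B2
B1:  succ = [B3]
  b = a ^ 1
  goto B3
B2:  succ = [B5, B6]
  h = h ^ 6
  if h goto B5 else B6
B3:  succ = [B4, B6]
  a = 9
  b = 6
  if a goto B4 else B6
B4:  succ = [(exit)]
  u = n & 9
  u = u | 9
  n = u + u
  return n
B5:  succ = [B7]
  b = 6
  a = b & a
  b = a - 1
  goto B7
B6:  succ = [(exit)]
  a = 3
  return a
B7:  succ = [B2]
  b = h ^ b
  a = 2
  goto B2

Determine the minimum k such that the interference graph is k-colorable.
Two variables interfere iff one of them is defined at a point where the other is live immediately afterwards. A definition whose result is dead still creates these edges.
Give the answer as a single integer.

Answer: 4

Analysis:
Block summaries:
  B0: {a,h,n} / ∅
  B1: {b} / {a}
  B2: {h} / {h}
  B3: {a,b} / ∅
  B4: {n,u} / {n}
  B5: {a,b} / {a}
  B6: {a} / ∅
  B7: {a,b} / {b,h}

Backward fixpoint:
  B0 li=∅ lo={a,h,n}
  B1 li={a,n} lo={n}
  B2 li={a,h} lo={a,h}
  B3 li={n} lo={n}
  B4 li={n} lo=∅
  B5 li={a,h} lo={b,h}
  B6 li=∅ lo=∅
  B7 li={b,h} lo={a,h}

Interference:
  a: {b,h,n}
  b: {a,h,n}
  h: {a,b,n}
  n: {a,b,h}
  u: ∅

Colouring:
  clique {a,b,h,n} ⇒ need ≥ 4
  assign a→r0 b→r1 h→r2 n→r3 u→r0 — no edge inside a register ⇒ χ ≤ 4
  χ = 4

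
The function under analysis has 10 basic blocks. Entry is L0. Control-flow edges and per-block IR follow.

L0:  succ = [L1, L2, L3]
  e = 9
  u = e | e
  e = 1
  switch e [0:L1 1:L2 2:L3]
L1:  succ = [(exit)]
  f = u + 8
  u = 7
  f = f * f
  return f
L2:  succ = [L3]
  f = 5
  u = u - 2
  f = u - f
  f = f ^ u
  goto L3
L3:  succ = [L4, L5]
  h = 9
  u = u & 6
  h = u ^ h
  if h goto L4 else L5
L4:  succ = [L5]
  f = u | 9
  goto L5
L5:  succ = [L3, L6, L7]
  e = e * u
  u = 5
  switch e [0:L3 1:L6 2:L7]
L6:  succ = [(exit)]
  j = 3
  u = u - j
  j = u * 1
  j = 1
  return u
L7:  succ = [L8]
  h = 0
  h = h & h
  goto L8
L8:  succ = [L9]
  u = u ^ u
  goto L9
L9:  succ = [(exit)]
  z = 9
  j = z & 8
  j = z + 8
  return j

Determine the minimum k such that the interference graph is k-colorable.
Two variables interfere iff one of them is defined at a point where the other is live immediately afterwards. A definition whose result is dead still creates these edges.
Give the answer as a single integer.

Per-block:
  L0: def={e,u} ue=∅
  L1: def={f,u} ue={u}
  L2: def={f,u} ue={u}
  L3: def={h,u} ue={u}
  L4: def={f} ue={u}
  L5: def={e,u} ue={e,u}
  L6: def={j,u} ue={u}
  L7: def={h} ue=∅
  L8: def={u} ue={u}
  L9: def={j,z} ue=∅

Live sets:
  L0: in=∅ out={e,u}
  L1: in={u} out=∅
  L2: in={e,u} out={e,u}
  L3: in={e,u} out={e,u}
  L4: in={e,u} out={e,u}
  L5: in={e,u} out={e,u}
  L6: in={u} out=∅
  L7: in={u} out={u}
  L8: in={u} out=∅
  L9: in=∅ out=∅

Conflict graph:
  e↔{f,h,u}
  f↔{e,u}
  h↔{e,u}
  j↔{u,z}
  u↔{e,f,h,j}
  z↔{j}

Chromatic number:
  lower bound: {e,f,u} mutually conflict ⇒ χ ≥ 3
  3-colouring: c0={u,z}  c1={e,j}  c2={f,h}
  χ = 3

Answer: 3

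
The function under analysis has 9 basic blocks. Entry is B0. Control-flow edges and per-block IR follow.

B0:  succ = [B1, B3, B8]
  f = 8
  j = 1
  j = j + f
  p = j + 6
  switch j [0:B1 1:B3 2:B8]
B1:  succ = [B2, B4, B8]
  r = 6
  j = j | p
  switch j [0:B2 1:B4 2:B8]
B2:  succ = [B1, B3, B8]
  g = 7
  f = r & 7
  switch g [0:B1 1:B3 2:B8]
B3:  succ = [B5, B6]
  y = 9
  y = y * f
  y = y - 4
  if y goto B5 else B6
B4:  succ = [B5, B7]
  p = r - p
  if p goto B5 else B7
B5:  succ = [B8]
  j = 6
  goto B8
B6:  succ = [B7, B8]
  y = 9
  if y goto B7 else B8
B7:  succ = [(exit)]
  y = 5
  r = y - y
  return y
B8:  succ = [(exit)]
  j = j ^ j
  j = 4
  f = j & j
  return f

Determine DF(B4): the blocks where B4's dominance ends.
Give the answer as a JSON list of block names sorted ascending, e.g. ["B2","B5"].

Answer: ["B5", "B7"]

Derivation:
idom tree: B1←B0 B2←B1 B3←B0 B4←B1 B5←B0 B6←B3 B7←B0 B8←B0
Dom∩ at merges:
  B1: preds {B0,B2}: {B0} ∩ {B0,B1,B2} = {B0}; idom=B0
  B3: preds {B0,B2}: {B0} ∩ {B0,B1,B2} = {B0}; idom=B0
  B5: preds {B3,B4}: {B0,B3} ∩ {B0,B1,B4} = {B0}; idom=B0
  B7: preds {B4,B6}: {B0,B1,B4} ∩ {B0,B3,B6} = {B0}; idom=B0
  B8: preds {B0,B1,B2,B5,B6}: {B0} ∩ {B0,B1} ∩ {B0,B1,B2} ∩ {B0,B5} ∩ {B0,B3,B6} = {B0}; idom=B0

Frontier:
  B1←B0: walk · to B0
  B1←B2: walk B2→B1 to B0
  B3←B0: walk · to B0
  B3←B2: walk B2→B1 to B0
  B5←B3: walk B3 to B0
  B5←B4: walk B4→B1 to B0
  B7←B4: walk B4→B1 to B0
  B7←B6: walk B6→B3 to B0
  B8←B0: walk · to B0
  B8←B1: walk B1 to B0
  B8←B2: walk B2→B1 to B0
  B8←B5: walk B5 to B0
  B8←B6: walk B6→B3 to B0
  DF(B0)=∅
  DF(B1)={B1,B3,B5,B7,B8}
  DF(B2)={B1,B3,B8}
  DF(B3)={B5,B7,B8}
  DF(B4)={B5,B7}
  DF(B5)={B8}
  DF(B6)={B7,B8}
  DF(B7)=∅
  DF(B8)=∅

DF(B4) = ["B5", "B7"]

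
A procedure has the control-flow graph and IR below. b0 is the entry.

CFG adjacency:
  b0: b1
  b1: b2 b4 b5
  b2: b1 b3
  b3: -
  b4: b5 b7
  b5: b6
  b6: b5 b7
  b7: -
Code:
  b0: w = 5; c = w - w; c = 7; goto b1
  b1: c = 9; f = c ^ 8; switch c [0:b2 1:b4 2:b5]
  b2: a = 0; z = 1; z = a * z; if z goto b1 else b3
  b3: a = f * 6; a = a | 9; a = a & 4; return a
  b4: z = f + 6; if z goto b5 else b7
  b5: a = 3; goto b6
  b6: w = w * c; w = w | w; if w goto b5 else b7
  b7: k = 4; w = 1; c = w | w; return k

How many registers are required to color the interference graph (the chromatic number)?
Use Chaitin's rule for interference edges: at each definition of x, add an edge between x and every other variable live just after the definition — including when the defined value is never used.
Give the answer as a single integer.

Answer: 5

Analysis:
Block summaries:
  b0: def={c,w} ue=∅
  b1: def={c,f} ue=∅
  b2: def={a,z} ue=∅
  b3: def={a} ue={f}
  b4: def={z} ue={f}
  b5: def={a} ue=∅
  b6: def={w} ue={c,w}
  b7: def={c,k,w} ue=∅

Live sets:
  live b0: ∅→{w}
  live b1: {w}→{c,f,w}
  live b2: {f,w}→{f,w}
  live b3: {f}→∅
  live b4: {c,f,w}→{c,w}
  live b5: {c,w}→{c,w}
  live b6: {c,w}→{c,w}
  live b7: ∅→∅

Interference:
  a: {c,f,w,z}
  c: {a,f,k,w,z}
  f: {a,c,w,z}
  k: {c,w}
  w: {a,c,f,k,z}
  z: {a,c,f,w}

Chromatic number:
  clique {a,c,f,w,z} ⇒ need ≥ 5
  5-colouring: c0={c}  c1={w}  c2={a,k}  c3={f}  c4={z}
  χ = 5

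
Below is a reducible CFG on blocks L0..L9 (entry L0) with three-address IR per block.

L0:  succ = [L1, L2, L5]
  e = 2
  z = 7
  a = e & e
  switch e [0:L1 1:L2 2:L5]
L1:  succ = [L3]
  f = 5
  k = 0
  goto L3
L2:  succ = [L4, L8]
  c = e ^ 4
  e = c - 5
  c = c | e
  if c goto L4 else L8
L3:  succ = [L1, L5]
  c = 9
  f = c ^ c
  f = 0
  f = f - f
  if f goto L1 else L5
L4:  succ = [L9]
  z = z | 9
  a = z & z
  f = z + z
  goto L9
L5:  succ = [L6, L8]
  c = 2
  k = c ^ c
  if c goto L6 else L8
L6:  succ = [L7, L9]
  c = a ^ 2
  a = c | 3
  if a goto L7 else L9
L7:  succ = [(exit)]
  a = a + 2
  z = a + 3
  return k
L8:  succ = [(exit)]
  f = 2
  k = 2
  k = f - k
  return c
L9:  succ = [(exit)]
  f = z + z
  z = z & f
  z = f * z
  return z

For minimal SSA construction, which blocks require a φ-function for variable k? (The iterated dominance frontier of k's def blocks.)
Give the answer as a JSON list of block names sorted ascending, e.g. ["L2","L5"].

Answer: ["L1", "L5", "L8", "L9"]

Analysis:
idom tree: L1←L0 L2←L0 L3←L1 L4←L2 L5←L0 L6←L5 L7←L6 L8←L0 L9←L0
Dom∩ at merges:
  L1: preds {L0,L3}: {L0} ∩ {L0,L1,L3} = {L0}; idom=L0
  L5: preds {L0,L3}: {L0} ∩ {L0,L1,L3} = {L0}; idom=L0
  L8: preds {L2,L5}: {L0,L2} ∩ {L0,L5} = {L0}; idom=L0
  L9: preds {L4,L6}: {L0,L2,L4} ∩ {L0,L5,L6} = {L0}; idom=L0

DF derivation:
  join L1 pred L0: · stop@L0
  join L1 pred L3: L3→L1 stop@L0
  join L5 pred L0: · stop@L0
  join L5 pred L3: L3→L1 stop@L0
  join L8 pred L2: L2 stop@L0
  join L8 pred L5: L5 stop@L0
  join L9 pred L4: L4→L2 stop@L0
  join L9 pred L6: L6→L5 stop@L0
  L0: DF=∅
  L1: DF={L1,L5}
  L2: DF={L8,L9}
  L3: DF={L1,L5}
  L4: DF={L9}
  L5: DF={L8,L9}
  L6: DF={L9}
  L7: DF=∅
  L8: DF=∅
  L9: DF=∅

φ for k: defs {L1,L5,L8}
  DF⁺ = {L1,L5,L8,L9}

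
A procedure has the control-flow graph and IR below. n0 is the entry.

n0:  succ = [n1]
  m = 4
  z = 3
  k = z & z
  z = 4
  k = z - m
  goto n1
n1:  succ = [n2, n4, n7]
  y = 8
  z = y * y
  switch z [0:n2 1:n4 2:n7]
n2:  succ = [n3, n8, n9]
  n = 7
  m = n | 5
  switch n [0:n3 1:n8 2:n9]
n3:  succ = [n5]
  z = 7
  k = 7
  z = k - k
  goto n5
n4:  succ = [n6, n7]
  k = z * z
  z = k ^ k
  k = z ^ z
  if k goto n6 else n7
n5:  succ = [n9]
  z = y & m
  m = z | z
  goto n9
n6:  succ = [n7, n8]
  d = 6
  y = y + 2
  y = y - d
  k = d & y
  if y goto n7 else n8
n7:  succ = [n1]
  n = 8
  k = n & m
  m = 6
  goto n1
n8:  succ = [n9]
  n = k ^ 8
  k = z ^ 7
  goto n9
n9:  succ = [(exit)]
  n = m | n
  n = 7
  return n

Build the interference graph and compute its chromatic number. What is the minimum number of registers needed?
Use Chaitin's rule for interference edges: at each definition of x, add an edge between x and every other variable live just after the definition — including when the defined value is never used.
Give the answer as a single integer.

Answer: 5

Working:
Block summaries:
  n0: def={k,m,z} ue=∅
  n1: def={y,z} ue=∅
  n2: def={m,n} ue=∅
  n3: def={k,z} ue=∅
  n4: def={k,z} ue={z}
  n5: def={m,z} ue={m,y}
  n6: def={d,k,y} ue={y}
  n7: def={k,m,n} ue={m}
  n8: def={k,n} ue={k,z}
  n9: def={n} ue={m,n}

Liveness:
  live n0: ∅→{k,m}
  live n1: {k,m}→{k,m,y,z}
  live n2: {k,y,z}→{k,m,n,y,z}
  live n3: {m,n,y}→{m,n,y}
  live n4: {m,y,z}→{m,y,z}
  live n5: {m,n,y}→{m,n}
  live n6: {m,y,z}→{k,m,z}
  live n7: {m}→{k,m}
  live n8: {k,m,z}→{m,n}
  live n9: {m,n}→∅

Interfere edges:
  d↔{m,y,z}
  k↔{m,n,y,z}
  m↔{d,k,n,y,z}
  n↔{k,m,y,z}
  y↔{d,k,m,n,z}
  z↔{d,k,m,n,y}

Colouring:
  {k,m,n,y,z} pairwise interfere (5-clique) ⇒ χ ≥ 5
  assign d→r3 k→r3 m→r0 n→r4 y→r1 z→r2 — no edge inside a register ⇒ χ ≤ 5
  χ = 5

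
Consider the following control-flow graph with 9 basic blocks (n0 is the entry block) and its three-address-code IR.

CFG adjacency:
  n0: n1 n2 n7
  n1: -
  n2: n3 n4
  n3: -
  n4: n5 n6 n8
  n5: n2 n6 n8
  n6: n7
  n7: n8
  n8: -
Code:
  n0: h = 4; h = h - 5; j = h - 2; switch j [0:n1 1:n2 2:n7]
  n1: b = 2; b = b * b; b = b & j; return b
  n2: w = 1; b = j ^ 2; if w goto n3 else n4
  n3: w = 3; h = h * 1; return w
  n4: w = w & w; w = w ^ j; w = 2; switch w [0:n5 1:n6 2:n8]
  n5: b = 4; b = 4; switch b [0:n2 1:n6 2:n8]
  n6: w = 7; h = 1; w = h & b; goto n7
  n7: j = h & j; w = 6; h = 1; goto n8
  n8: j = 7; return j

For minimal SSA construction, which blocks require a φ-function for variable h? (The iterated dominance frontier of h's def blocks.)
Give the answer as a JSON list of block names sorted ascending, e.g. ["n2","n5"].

idom tree: n1←n0 n2←n0 n3←n2 n4←n2 n5←n4 n6←n4 n7←n0 n8←n0
Dom∩ at merges:
  n2: preds {n0,n5}: {n0} ∩ {n0,n2,n4,n5} = {n0}; idom=n0
  n6: preds {n4,n5}: {n0,n2,n4} ∩ {n0,n2,n4,n5} = {n0,n2,n4}; idom=n4
  n7: preds {n0,n6}: {n0} ∩ {n0,n2,n4,n6} = {n0}; idom=n0
  n8: preds {n4,n5,n7}: {n0,n2,n4} ∩ {n0,n2,n4,n5} ∩ {n0,n7} = {n0}; idom=n0

DF derivation:
  n2←n0: walk · to n0
  n2←n5: walk n5→n4→n2 to n0
  n6←n4: walk · to n4
  n6←n5: walk n5 to n4
  n7←n0: walk · to n0
  n7←n6: walk n6→n4→n2 to n0
  n8←n4: walk n4→n2 to n0
  n8←n5: walk n5→n4→n2 to n0
  n8←n7: walk n7 to n0
  n0: DF=∅
  n1: DF=∅
  n2: DF={n2,n7,n8}
  n3: DF=∅
  n4: DF={n2,n7,n8}
  n5: DF={n2,n6,n8}
  n6: DF={n7}
  n7: DF={n8}
  n8: DF=∅

φ for h: defs {n0,n3,n6,n7}
  DF⁺ = {n7,n8}

Answer: ["n7", "n8"]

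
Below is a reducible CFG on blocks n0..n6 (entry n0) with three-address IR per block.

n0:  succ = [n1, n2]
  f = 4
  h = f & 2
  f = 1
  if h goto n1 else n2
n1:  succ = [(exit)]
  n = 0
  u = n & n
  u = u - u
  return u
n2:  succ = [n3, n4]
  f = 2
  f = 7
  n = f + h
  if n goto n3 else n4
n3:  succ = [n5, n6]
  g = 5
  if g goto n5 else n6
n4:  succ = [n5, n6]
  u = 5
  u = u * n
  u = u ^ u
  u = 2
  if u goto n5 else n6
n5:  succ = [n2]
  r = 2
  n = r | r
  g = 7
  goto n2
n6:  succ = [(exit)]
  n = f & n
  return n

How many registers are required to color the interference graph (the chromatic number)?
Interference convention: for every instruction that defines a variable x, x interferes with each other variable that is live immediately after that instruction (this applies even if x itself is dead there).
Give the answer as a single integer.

def/use:
  n0 def {f,h} use ∅
  n1 def {n,u} use ∅
  n2 def {f,n} use {h}
  n3 def {g} use ∅
  n4 def {u} use {n}
  n5 def {g,n,r} use ∅
  n6 def {n} use {f,n}

Liveness:
  live n0: ∅→{h}
  live n1: ∅→∅
  live n2: {h}→{f,h,n}
  live n3: {f,h,n}→{f,h,n}
  live n4: {f,h,n}→{f,h,n}
  live n5: {h}→{h}
  live n6: {f,n}→∅

Conflict graph:
  f: {g,h,n,u}
  g: {f,h,n}
  h: {f,g,n,r,u}
  n: {f,g,h,u}
  r: {h}
  u: {f,h,n}

Chromatic number:
  clique {f,g,h,n} ⇒ need ≥ 4
  4-colouring: R0={h}  R1={f,r}  R2={n}  R3={g,u}
  χ = 4

Answer: 4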